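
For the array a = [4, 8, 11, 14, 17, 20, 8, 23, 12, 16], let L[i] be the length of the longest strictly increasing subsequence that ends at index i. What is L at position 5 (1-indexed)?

5

dp[i] = 1 + max{dp[j] : j<i, a[j]<a[i]} (or 1 if no such j):
i:      1  2  3  4  5  6  7  8  9 10
a[i]:   4  8 11 14 17 20  8 23 12 16
dp:     1  2  3  4  5  6  2  7  4  5
At index 5 the value is 5.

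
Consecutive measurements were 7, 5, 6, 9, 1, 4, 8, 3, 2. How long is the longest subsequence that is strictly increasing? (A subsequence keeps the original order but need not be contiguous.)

3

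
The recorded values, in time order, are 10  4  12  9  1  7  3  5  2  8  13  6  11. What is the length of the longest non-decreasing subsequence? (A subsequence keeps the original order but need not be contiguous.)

Let dp[i] be the length of the longest such subsequence ending at index i:
i:      1  2  3  4  5  6  7  8  9 10 11 12 13
a[i]:  10  4 12  9  1  7  3  5  2  8 13  6 11
dp:     1  1  2  2  1  2  2  3  2  4  5  4  5
Maximum dp value is 5.

5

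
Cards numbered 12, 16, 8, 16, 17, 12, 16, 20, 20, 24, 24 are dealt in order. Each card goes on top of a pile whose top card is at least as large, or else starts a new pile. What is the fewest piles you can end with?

5

Place each on the leftmost legal pile:
12 → new pile 1 (tops now [12])
16 → new pile 2 (tops now [12, 16])
8 → pile 1 (tops now [8, 16])
16 → pile 2 (tops now [8, 16])
17 → new pile 3 (tops now [8, 16, 17])
12 → pile 2 (tops now [8, 12, 17])
16 → pile 3 (tops now [8, 12, 16])
20 → new pile 4 (tops now [8, 12, 16, 20])
20 → pile 4 (tops now [8, 12, 16, 20])
24 → new pile 5 (tops now [8, 12, 16, 20, 24])
24 → pile 5 (tops now [8, 12, 16, 20, 24])
Five piles.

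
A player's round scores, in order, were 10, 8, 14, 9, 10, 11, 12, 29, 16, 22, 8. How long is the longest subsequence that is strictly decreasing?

Negate each value so 'decreasing' becomes 'increasing', then run patience tails on the negated sequence:
-10 → extends → [-10]
-8 → extends → [-10, -8]
-14 → replaces -10 → [-14, -8]
-9 → replaces -8 → [-14, -9]
-10 → replaces -9 → [-14, -10]
-11 → replaces -10 → [-14, -11]
-12 → replaces -11 → [-14, -12]
-29 → replaces -14 → [-29, -12]
-16 → replaces -12 → [-29, -16]
-22 → replaces -16 → [-29, -22]
-8 → extends → [-29, -22, -8]
Three tails, so the longest strictly decreasing subsequence of the original has length 3.

3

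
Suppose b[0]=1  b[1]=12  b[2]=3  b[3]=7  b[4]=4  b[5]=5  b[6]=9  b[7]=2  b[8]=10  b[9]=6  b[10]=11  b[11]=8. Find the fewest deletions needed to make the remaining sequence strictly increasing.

5

Fewest deletions = n − (longest strictly increasing subsequence).
Patience tails:
1 → extends → [1]
12 → extends → [1, 12]
3 → replaces 12 → [1, 3]
7 → extends → [1, 3, 7]
4 → replaces 7 → [1, 3, 4]
5 → extends → [1, 3, 4, 5]
9 → extends → [1, 3, 4, 5, 9]
2 → replaces 3 → [1, 2, 4, 5, 9]
10 → extends → [1, 2, 4, 5, 9, 10]
6 → replaces 9 → [1, 2, 4, 5, 6, 10]
11 → extends → [1, 2, 4, 5, 6, 10, 11]
8 → replaces 10 → [1, 2, 4, 5, 6, 8, 11]
Longest strictly increasing subsequence has length 7, so deletions = 12 − 7 = 5.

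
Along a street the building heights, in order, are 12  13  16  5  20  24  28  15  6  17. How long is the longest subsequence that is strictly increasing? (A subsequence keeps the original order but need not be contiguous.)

Let dp[i] be the length of the longest such subsequence ending at index i:
i:      1  2  3  4  5  6  7  8  9 10
a[i]:  12 13 16  5 20 24 28 15  6 17
dp:     1  2  3  1  4  5  6  3  2  4
Maximum dp value is 6.

6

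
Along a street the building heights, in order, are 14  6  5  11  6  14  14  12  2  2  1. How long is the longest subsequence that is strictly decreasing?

5

Negate each value so 'decreasing' becomes 'increasing', then run patience tails on the negated sequence:
-14 → extends → [-14]
-6 → extends → [-14, -6]
-5 → extends → [-14, -6, -5]
-11 → replaces -6 → [-14, -11, -5]
-6 → replaces -5 → [-14, -11, -6]
-14 → already a tail → [-14, -11, -6]
-14 → already a tail → [-14, -11, -6]
-12 → replaces -11 → [-14, -12, -6]
-2 → extends → [-14, -12, -6, -2]
-2 → already a tail → [-14, -12, -6, -2]
-1 → extends → [-14, -12, -6, -2, -1]
Five tails, so the longest strictly decreasing subsequence of the original has length 5.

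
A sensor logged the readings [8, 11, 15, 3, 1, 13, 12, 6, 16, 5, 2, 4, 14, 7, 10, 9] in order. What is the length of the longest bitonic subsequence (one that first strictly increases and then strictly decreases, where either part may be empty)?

8

inc[i] = longest strictly increasing subsequence ending at i; dec[i] = longest strictly decreasing subsequence starting at i:
i:      1  2  3  4  5  6  7  8  9 10 11 12 13 14 15 16
a[i]:   8 11 15  3  1 13 12  6 16  5  2  4 14  7 10  9
inc:    1  2  3  1  1  3  3  2  4  2  2  3  4  4  5  5
dec:    4  4  6  2  1  5  4  3  4  2  1  1  3  1  2  1
Best peak at i=3 (value 15): inc=3, dec=6, length 3+6−1 = 8.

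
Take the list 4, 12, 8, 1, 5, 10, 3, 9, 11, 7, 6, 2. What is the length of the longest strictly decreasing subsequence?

Negate each value so 'decreasing' becomes 'increasing', then run patience tails on the negated sequence:
-4 → extends → [-4]
-12 → replaces -4 → [-12]
-8 → extends → [-12, -8]
-1 → extends → [-12, -8, -1]
-5 → replaces -1 → [-12, -8, -5]
-10 → replaces -8 → [-12, -10, -5]
-3 → extends → [-12, -10, -5, -3]
-9 → replaces -5 → [-12, -10, -9, -3]
-11 → replaces -10 → [-12, -11, -9, -3]
-7 → replaces -3 → [-12, -11, -9, -7]
-6 → extends → [-12, -11, -9, -7, -6]
-2 → extends → [-12, -11, -9, -7, -6, -2]
Six tails, so the longest strictly decreasing subsequence of the original has length 6.

6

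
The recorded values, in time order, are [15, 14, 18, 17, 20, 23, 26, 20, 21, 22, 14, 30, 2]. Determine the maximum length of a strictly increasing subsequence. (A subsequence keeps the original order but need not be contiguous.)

6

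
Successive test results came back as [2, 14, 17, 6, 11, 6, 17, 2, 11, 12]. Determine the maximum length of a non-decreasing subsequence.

Let dp[i] be the length of the longest such subsequence ending at index i:
i:      1  2  3  4  5  6  7  8  9 10
a[i]:   2 14 17  6 11  6 17  2 11 12
dp:     1  2  3  2  3  3  4  2  4  5
Maximum dp value is 5.

5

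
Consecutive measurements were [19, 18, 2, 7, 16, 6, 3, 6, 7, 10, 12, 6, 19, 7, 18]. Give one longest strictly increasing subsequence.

Patience tails give the LIS length; then backtrack through the dp parents:
19 → extends → [19]
18 → replaces 19 → [18]
2 → replaces 18 → [2]
7 → extends → [2, 7]
16 → extends → [2, 7, 16]
6 → replaces 7 → [2, 6, 16]
3 → replaces 6 → [2, 3, 16]
6 → replaces 16 → [2, 3, 6]
7 → extends → [2, 3, 6, 7]
10 → extends → [2, 3, 6, 7, 10]
12 → extends → [2, 3, 6, 7, 10, 12]
6 → already a tail → [2, 3, 6, 7, 10, 12]
19 → extends → [2, 3, 6, 7, 10, 12, 19]
7 → already a tail → [2, 3, 6, 7, 10, 12, 19]
18 → replaces 19 → [2, 3, 6, 7, 10, 12, 18]
Length 7; one witness is 2, 3, 6, 7, 10, 12, 19.

2, 3, 6, 7, 10, 12, 19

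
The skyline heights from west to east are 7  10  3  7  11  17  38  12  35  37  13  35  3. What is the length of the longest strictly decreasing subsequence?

4

Negate each value so 'decreasing' becomes 'increasing', then run patience tails on the negated sequence:
-7 → extends → [-7]
-10 → replaces -7 → [-10]
-3 → extends → [-10, -3]
-7 → replaces -3 → [-10, -7]
-11 → replaces -10 → [-11, -7]
-17 → replaces -11 → [-17, -7]
-38 → replaces -17 → [-38, -7]
-12 → replaces -7 → [-38, -12]
-35 → replaces -12 → [-38, -35]
-37 → replaces -35 → [-38, -37]
-13 → extends → [-38, -37, -13]
-35 → replaces -13 → [-38, -37, -35]
-3 → extends → [-38, -37, -35, -3]
Four tails, so the longest strictly decreasing subsequence of the original has length 4.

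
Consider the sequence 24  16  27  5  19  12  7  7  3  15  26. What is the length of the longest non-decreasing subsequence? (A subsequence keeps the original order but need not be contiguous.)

5

Let dp[i] be the length of the longest such subsequence ending at index i:
i:      1  2  3  4  5  6  7  8  9 10 11
a[i]:  24 16 27  5 19 12  7  7  3 15 26
dp:     1  1  2  1  2  2  2  3  1  4  5
Maximum dp value is 5.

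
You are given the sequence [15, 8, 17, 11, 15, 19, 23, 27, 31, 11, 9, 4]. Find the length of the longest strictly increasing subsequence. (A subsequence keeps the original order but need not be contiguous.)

7

Let dp[i] be the length of the longest such subsequence ending at index i:
i:      1  2  3  4  5  6  7  8  9 10 11 12
a[i]:  15  8 17 11 15 19 23 27 31 11  9  4
dp:     1  1  2  2  3  4  5  6  7  2  2  1
Maximum dp value is 7.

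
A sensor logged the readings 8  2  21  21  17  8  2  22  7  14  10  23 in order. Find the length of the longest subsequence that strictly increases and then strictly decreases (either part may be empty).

inc[i] = longest strictly increasing subsequence ending at i; dec[i] = longest strictly decreasing subsequence starting at i:
i:      1  2  3  4  5  6  7  8  9 10 11 12
a[i]:   8  2 21 21 17  8  2 22  7 14 10 23
inc:    1  1  2  2  2  2  1  3  2  3  3  4
dec:    2  1  4  4  3  2  1  3  1  2  1  1
Best peak at i=3 (value 21): inc=2, dec=4, length 2+4−1 = 5.

5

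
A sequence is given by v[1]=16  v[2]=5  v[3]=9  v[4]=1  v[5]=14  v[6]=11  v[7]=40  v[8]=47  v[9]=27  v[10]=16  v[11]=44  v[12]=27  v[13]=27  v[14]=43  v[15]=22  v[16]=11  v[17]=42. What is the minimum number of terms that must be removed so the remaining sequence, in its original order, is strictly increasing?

11

Fewest deletions = n − (longest strictly increasing subsequence).
Patience tails:
16 → extends → [16]
5 → replaces 16 → [5]
9 → extends → [5, 9]
1 → replaces 5 → [1, 9]
14 → extends → [1, 9, 14]
11 → replaces 14 → [1, 9, 11]
40 → extends → [1, 9, 11, 40]
47 → extends → [1, 9, 11, 40, 47]
27 → replaces 40 → [1, 9, 11, 27, 47]
16 → replaces 27 → [1, 9, 11, 16, 47]
44 → replaces 47 → [1, 9, 11, 16, 44]
27 → replaces 44 → [1, 9, 11, 16, 27]
27 → already a tail → [1, 9, 11, 16, 27]
43 → extends → [1, 9, 11, 16, 27, 43]
22 → replaces 27 → [1, 9, 11, 16, 22, 43]
11 → already a tail → [1, 9, 11, 16, 22, 43]
42 → replaces 43 → [1, 9, 11, 16, 22, 42]
Longest strictly increasing subsequence has length 6, so deletions = 17 − 6 = 11.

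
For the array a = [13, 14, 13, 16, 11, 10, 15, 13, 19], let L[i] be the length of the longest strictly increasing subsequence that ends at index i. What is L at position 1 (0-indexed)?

2

dp[i] = 1 + max{dp[j] : j<i, a[j]<a[i]} (or 1 if no such j):
i:      0  1  2  3  4  5  6  7  8
a[i]:  13 14 13 16 11 10 15 13 19
dp:     1  2  1  3  1  1  3  2  4
At index 1 the value is 2.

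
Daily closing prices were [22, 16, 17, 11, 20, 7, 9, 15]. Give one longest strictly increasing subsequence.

Patience tails give the LIS length; then backtrack through the dp parents:
22 → extends → [22]
16 → replaces 22 → [16]
17 → extends → [16, 17]
11 → replaces 16 → [11, 17]
20 → extends → [11, 17, 20]
7 → replaces 11 → [7, 17, 20]
9 → replaces 17 → [7, 9, 20]
15 → replaces 20 → [7, 9, 15]
Length 3; one witness is 16, 17, 20.

16, 17, 20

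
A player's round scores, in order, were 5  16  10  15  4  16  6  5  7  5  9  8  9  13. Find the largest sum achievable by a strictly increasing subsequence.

48

Let S[i] be the best sum of a strictly increasing subsequence ending at i:
i:      1  2  3  4  5  6  7  8  9 10 11 12 13 14
a[i]:   5 16 10 15  4 16  6  5  7  5  9  8  9 13
S:      5 21 15 30  4 46 11  9 18  9 27 26 35 48
Maximum is 48 (e.g. 5 + 6 + 7 + 8 + 9 + 13).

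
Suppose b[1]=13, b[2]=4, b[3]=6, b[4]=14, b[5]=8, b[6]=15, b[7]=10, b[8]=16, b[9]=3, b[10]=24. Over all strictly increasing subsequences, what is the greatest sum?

Let S[i] be the best sum of a strictly increasing subsequence ending at i:
i:      1  2  3  4  5  6  7  8  9 10
b[i]:  13  4  6 14  8 15 10 16  3 24
S:     13  4 10 27 18 42 28 58  3 82
Maximum is 82 (e.g. 13 + 14 + 15 + 16 + 24).

82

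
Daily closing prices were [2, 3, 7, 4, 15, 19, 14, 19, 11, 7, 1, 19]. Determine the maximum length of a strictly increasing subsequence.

Track the smallest tail for each achievable length (strict):
2 → extends → [2]
3 → extends → [2, 3]
7 → extends → [2, 3, 7]
4 → replaces 7 → [2, 3, 4]
15 → extends → [2, 3, 4, 15]
19 → extends → [2, 3, 4, 15, 19]
14 → replaces 15 → [2, 3, 4, 14, 19]
19 → already a tail → [2, 3, 4, 14, 19]
11 → replaces 14 → [2, 3, 4, 11, 19]
7 → replaces 11 → [2, 3, 4, 7, 19]
1 → replaces 2 → [1, 3, 4, 7, 19]
19 → already a tail → [1, 3, 4, 7, 19]
Five tails, so the longest strictly increasing subsequence has length 5 (e.g. 2, 3, 7, 15, 19).

5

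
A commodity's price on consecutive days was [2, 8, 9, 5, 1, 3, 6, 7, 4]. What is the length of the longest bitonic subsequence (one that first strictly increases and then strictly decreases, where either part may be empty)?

inc[i] = longest strictly increasing subsequence ending at i; dec[i] = longest strictly decreasing subsequence starting at i:
i:     1 2 3 4 5 6 7 8 9
a[i]:  2 8 9 5 1 3 6 7 4
inc:   1 2 3 2 1 2 3 4 3
dec:   2 3 3 2 1 1 2 2 1
Best peak at i=3 (value 9): inc=3, dec=3, length 3+3−1 = 5.

5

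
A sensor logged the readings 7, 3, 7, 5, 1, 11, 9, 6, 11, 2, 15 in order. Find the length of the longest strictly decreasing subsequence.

4

Let dp[i] be the longest strictly decreasing subsequence ending at i:
i:      1  2  3  4  5  6  7  8  9 10 11
a[i]:   7  3  7  5  1 11  9  6 11  2 15
dp:     1  2  1  2  3  1  2  3  1  4  1
Maximum is 4.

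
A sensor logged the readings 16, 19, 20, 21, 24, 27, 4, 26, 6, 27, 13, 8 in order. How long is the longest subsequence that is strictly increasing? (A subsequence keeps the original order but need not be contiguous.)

7

Track the smallest tail for each achievable length (strict):
16 → extends → [16]
19 → extends → [16, 19]
20 → extends → [16, 19, 20]
21 → extends → [16, 19, 20, 21]
24 → extends → [16, 19, 20, 21, 24]
27 → extends → [16, 19, 20, 21, 24, 27]
4 → replaces 16 → [4, 19, 20, 21, 24, 27]
26 → replaces 27 → [4, 19, 20, 21, 24, 26]
6 → replaces 19 → [4, 6, 20, 21, 24, 26]
27 → extends → [4, 6, 20, 21, 24, 26, 27]
13 → replaces 20 → [4, 6, 13, 21, 24, 26, 27]
8 → replaces 13 → [4, 6, 8, 21, 24, 26, 27]
Seven tails, so the longest strictly increasing subsequence has length 7 (e.g. 16, 19, 20, 21, 24, 26, 27).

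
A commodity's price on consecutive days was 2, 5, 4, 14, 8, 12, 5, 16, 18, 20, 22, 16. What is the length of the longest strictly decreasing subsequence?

Let dp[i] be the longest strictly decreasing subsequence ending at i:
i:      1  2  3  4  5  6  7  8  9 10 11 12
a[i]:   2  5  4 14  8 12  5 16 18 20 22 16
dp:     1  1  2  1  2  2  3  1  1  1  1  2
Maximum is 3.

3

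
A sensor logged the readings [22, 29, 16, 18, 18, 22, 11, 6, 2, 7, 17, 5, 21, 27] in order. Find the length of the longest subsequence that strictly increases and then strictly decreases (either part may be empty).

6

inc[i] = longest strictly increasing subsequence ending at i; dec[i] = longest strictly decreasing subsequence starting at i:
i:      1  2  3  4  5  6  7  8  9 10 11 12 13 14
a[i]:  22 29 16 18 18 22 11  6  2  7 17  5 21 27
inc:    1  2  1  2  2  3  1  1  1  2  3  2  4  5
dec:    5  5  4  4  4  4  3  2  1  2  2  1  1  1
Best peak at i=2 (value 29): inc=2, dec=5, length 2+5−1 = 6.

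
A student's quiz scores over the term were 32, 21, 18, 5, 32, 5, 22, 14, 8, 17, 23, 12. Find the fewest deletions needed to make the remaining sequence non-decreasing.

Fewest deletions = n − (longest non-decreasing subsequence).
i:      1  2  3  4  5  6  7  8  9 10 11 12
a[i]:  32 21 18  5 32  5 22 14  8 17 23 12
dp:     1  1  1  1  2  2  3  3  3  4  5  4
max dp = 5, so deletions = 12 − 5 = 7.

7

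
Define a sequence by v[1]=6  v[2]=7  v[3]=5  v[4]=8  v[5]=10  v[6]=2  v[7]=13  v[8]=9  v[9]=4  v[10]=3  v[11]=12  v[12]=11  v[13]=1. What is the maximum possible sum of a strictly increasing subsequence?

Let S[i] be the best sum of a strictly increasing subsequence ending at i:
i:      1  2  3  4  5  6  7  8  9 10 11 12 13
v[i]:   6  7  5  8 10  2 13  9  4  3 12 11  1
S:      6 13  5 21 31  2 44 30  6  5 43 42  1
Maximum is 44 (e.g. 6 + 7 + 8 + 10 + 13).

44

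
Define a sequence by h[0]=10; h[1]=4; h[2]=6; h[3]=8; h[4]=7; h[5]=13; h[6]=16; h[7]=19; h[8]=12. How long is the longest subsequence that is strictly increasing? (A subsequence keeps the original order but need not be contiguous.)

6

Let dp[i] be the length of the longest such subsequence ending at index i:
i:      0  1  2  3  4  5  6  7  8
h[i]:  10  4  6  8  7 13 16 19 12
dp:     1  1  2  3  3  4  5  6  4
Maximum dp value is 6.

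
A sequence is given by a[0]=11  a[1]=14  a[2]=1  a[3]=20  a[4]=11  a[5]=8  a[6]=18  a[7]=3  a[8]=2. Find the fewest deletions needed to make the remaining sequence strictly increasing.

6

Fewest deletions = n − (longest strictly increasing subsequence).
i:      0  1  2  3  4  5  6  7  8
a[i]:  11 14  1 20 11  8 18  3  2
dp:     1  2  1  3  2  2  3  2  2
max dp = 3, so deletions = 9 − 3 = 6.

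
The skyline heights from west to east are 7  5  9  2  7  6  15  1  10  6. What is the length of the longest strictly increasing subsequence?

3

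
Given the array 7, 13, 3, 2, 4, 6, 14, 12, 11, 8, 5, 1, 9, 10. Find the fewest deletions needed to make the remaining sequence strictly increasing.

Fewest deletions = n − (longest strictly increasing subsequence).
Patience tails:
7 → extends → [7]
13 → extends → [7, 13]
3 → replaces 7 → [3, 13]
2 → replaces 3 → [2, 13]
4 → replaces 13 → [2, 4]
6 → extends → [2, 4, 6]
14 → extends → [2, 4, 6, 14]
12 → replaces 14 → [2, 4, 6, 12]
11 → replaces 12 → [2, 4, 6, 11]
8 → replaces 11 → [2, 4, 6, 8]
5 → replaces 6 → [2, 4, 5, 8]
1 → replaces 2 → [1, 4, 5, 8]
9 → extends → [1, 4, 5, 8, 9]
10 → extends → [1, 4, 5, 8, 9, 10]
Longest strictly increasing subsequence has length 6, so deletions = 14 − 6 = 8.

8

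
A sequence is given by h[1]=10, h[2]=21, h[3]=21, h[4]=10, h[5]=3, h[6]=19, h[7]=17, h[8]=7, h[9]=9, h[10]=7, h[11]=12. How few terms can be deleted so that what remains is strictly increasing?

Fewest deletions = n − (longest strictly increasing subsequence).
i:      1  2  3  4  5  6  7  8  9 10 11
h[i]:  10 21 21 10  3 19 17  7  9  7 12
dp:     1  2  2  1  1  2  2  2  3  2  4
max dp = 4, so deletions = 11 − 4 = 7.

7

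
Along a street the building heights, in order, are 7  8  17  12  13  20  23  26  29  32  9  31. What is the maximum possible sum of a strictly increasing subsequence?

Let S[i] be the best sum of a strictly increasing subsequence ending at i:
i:       1   2   3   4   5   6   7   8   9  10  11  12
a[i]:    7   8  17  12  13  20  23  26  29  32   9  31
S:       7  15  32  27  40  60  83 109 138 170  24 169
Maximum is 170 (e.g. 7 + 8 + 12 + 13 + 20 + 23 + 26 + 29 + 32).

170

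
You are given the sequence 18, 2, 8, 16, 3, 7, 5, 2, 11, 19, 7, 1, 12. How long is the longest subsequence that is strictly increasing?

5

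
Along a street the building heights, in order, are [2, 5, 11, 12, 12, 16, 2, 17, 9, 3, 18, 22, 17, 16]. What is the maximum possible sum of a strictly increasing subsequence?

Let S[i] be the best sum of a strictly increasing subsequence ending at i:
i:       1   2   3   4   5   6   7   8   9  10  11  12  13  14
a[i]:    2   5  11  12  12  16   2  17   9   3  18  22  17  16
S:       2   7  18  30  30  46   2  63  16   5  81 103  63  46
Maximum is 103 (e.g. 2 + 5 + 11 + 12 + 16 + 17 + 18 + 22).

103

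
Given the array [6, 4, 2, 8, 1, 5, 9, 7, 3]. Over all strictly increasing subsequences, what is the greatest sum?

23

Let S[i] be the best sum of a strictly increasing subsequence ending at i:
i:      1  2  3  4  5  6  7  8  9
a[i]:   6  4  2  8  1  5  9  7  3
S:      6  4  2 14  1  9 23 16  5
Maximum is 23 (e.g. 6 + 8 + 9).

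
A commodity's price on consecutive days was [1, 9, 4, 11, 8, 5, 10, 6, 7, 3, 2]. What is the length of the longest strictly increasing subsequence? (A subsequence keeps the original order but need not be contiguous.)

5

Track the smallest tail for each achievable length (strict):
1 → extends → [1]
9 → extends → [1, 9]
4 → replaces 9 → [1, 4]
11 → extends → [1, 4, 11]
8 → replaces 11 → [1, 4, 8]
5 → replaces 8 → [1, 4, 5]
10 → extends → [1, 4, 5, 10]
6 → replaces 10 → [1, 4, 5, 6]
7 → extends → [1, 4, 5, 6, 7]
3 → replaces 4 → [1, 3, 5, 6, 7]
2 → replaces 3 → [1, 2, 5, 6, 7]
Five tails, so the longest strictly increasing subsequence has length 5 (e.g. 1, 4, 5, 6, 7).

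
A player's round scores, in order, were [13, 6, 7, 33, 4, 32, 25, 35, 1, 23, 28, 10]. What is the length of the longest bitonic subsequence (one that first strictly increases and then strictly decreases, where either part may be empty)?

inc[i] = longest strictly increasing subsequence ending at i; dec[i] = longest strictly decreasing subsequence starting at i:
i:      1  2  3  4  5  6  7  8  9 10 11 12
a[i]:  13  6  7 33  4 32 25 35  1 23 28 10
inc:    1  1  2  3  1  3  3  4  1  3  4  3
dec:    4  3  3  5  2  4  3  3  1  2  2  1
Best peak at i=4 (value 33): inc=3, dec=5, length 3+5−1 = 7.

7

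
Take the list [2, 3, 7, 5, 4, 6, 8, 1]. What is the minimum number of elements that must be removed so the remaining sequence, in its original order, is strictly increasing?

3

Fewest deletions = n − (longest strictly increasing subsequence).
i:     1 2 3 4 5 6 7 8
a[i]:  2 3 7 5 4 6 8 1
dp:    1 2 3 3 3 4 5 1
max dp = 5, so deletions = 8 − 5 = 3.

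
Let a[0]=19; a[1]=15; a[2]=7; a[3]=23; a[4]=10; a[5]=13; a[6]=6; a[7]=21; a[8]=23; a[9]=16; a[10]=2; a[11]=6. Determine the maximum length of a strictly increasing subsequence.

Track the smallest tail for each achievable length (strict):
19 → extends → [19]
15 → replaces 19 → [15]
7 → replaces 15 → [7]
23 → extends → [7, 23]
10 → replaces 23 → [7, 10]
13 → extends → [7, 10, 13]
6 → replaces 7 → [6, 10, 13]
21 → extends → [6, 10, 13, 21]
23 → extends → [6, 10, 13, 21, 23]
16 → replaces 21 → [6, 10, 13, 16, 23]
2 → replaces 6 → [2, 10, 13, 16, 23]
6 → replaces 10 → [2, 6, 13, 16, 23]
Five tails, so the longest strictly increasing subsequence has length 5 (e.g. 7, 10, 13, 21, 23).

5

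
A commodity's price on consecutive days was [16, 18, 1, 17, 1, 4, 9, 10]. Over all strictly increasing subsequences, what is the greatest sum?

34

Let S[i] be the best sum of a strictly increasing subsequence ending at i:
i:      1  2  3  4  5  6  7  8
a[i]:  16 18  1 17  1  4  9 10
S:     16 34  1 33  1  5 14 24
Maximum is 34 (e.g. 16 + 18).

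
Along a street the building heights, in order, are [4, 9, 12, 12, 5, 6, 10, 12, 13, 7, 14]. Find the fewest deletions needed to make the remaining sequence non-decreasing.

Fewest deletions = n − (longest non-decreasing subsequence).
i:      1  2  3  4  5  6  7  8  9 10 11
a[i]:   4  9 12 12  5  6 10 12 13  7 14
dp:     1  2  3  4  2  3  4  5  6  4  7
max dp = 7, so deletions = 11 − 7 = 4.

4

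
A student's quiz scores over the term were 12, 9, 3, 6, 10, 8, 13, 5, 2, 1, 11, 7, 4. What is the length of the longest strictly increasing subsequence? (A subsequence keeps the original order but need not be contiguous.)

Track the smallest tail for each achievable length (strict):
12 → extends → [12]
9 → replaces 12 → [9]
3 → replaces 9 → [3]
6 → extends → [3, 6]
10 → extends → [3, 6, 10]
8 → replaces 10 → [3, 6, 8]
13 → extends → [3, 6, 8, 13]
5 → replaces 6 → [3, 5, 8, 13]
2 → replaces 3 → [2, 5, 8, 13]
1 → replaces 2 → [1, 5, 8, 13]
11 → replaces 13 → [1, 5, 8, 11]
7 → replaces 8 → [1, 5, 7, 11]
4 → replaces 5 → [1, 4, 7, 11]
Four tails, so the longest strictly increasing subsequence has length 4 (e.g. 3, 6, 10, 13).

4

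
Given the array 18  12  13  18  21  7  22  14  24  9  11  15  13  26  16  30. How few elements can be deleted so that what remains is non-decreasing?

8

Fewest deletions = n − (longest non-decreasing subsequence).
i:      1  2  3  4  5  6  7  8  9 10 11 12 13 14 15 16
a[i]:  18 12 13 18 21  7 22 14 24  9 11 15 13 26 16 30
dp:     1  1  2  3  4  1  5  3  6  2  3  4  4  7  5  8
max dp = 8, so deletions = 16 − 8 = 8.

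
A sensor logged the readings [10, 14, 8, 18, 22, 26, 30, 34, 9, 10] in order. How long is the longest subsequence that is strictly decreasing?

Negate each value so 'decreasing' becomes 'increasing', then run patience tails on the negated sequence:
-10 → extends → [-10]
-14 → replaces -10 → [-14]
-8 → extends → [-14, -8]
-18 → replaces -14 → [-18, -8]
-22 → replaces -18 → [-22, -8]
-26 → replaces -22 → [-26, -8]
-30 → replaces -26 → [-30, -8]
-34 → replaces -30 → [-34, -8]
-9 → replaces -8 → [-34, -9]
-10 → replaces -9 → [-34, -10]
Two tails, so the longest strictly decreasing subsequence of the original has length 2.

2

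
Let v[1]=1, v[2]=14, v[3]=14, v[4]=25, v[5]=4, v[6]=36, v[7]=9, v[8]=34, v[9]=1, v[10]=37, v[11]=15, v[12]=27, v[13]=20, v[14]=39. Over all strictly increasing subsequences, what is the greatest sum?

152

Let S[i] be the best sum of a strictly increasing subsequence ending at i:
i:       1   2   3   4   5   6   7   8   9  10  11  12  13  14
v[i]:    1  14  14  25   4  36   9  34   1  37  15  27  20  39
S:       1  15  15  40   5  76  14  74   1 113  30  67  50 152
Maximum is 152 (e.g. 1 + 14 + 25 + 36 + 37 + 39).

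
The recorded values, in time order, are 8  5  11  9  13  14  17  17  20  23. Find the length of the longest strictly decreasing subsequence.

2

Let dp[i] be the longest strictly decreasing subsequence ending at i:
i:      1  2  3  4  5  6  7  8  9 10
a[i]:   8  5 11  9 13 14 17 17 20 23
dp:     1  2  1  2  1  1  1  1  1  1
Maximum is 2.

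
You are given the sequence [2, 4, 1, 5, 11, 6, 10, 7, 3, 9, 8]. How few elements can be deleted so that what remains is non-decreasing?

5

Fewest deletions = n − (longest non-decreasing subsequence).
Patience tails:
2 → extends → [2]
4 → extends → [2, 4]
1 → replaces 2 → [1, 4]
5 → extends → [1, 4, 5]
11 → extends → [1, 4, 5, 11]
6 → replaces 11 → [1, 4, 5, 6]
10 → extends → [1, 4, 5, 6, 10]
7 → replaces 10 → [1, 4, 5, 6, 7]
3 → replaces 4 → [1, 3, 5, 6, 7]
9 → extends → [1, 3, 5, 6, 7, 9]
8 → replaces 9 → [1, 3, 5, 6, 7, 8]
Longest non-decreasing subsequence has length 6, so deletions = 11 − 6 = 5.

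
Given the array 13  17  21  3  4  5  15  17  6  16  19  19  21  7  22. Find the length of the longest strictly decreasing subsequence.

4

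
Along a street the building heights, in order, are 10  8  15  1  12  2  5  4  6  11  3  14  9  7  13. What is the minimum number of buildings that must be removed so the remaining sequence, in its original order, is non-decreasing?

9

Fewest deletions = n − (longest non-decreasing subsequence).
i:      1  2  3  4  5  6  7  8  9 10 11 12 13 14 15
a[i]:  10  8 15  1 12  2  5  4  6 11  3 14  9  7 13
dp:     1  1  2  1  2  2  3  3  4  5  3  6  5  5  6
max dp = 6, so deletions = 15 − 6 = 9.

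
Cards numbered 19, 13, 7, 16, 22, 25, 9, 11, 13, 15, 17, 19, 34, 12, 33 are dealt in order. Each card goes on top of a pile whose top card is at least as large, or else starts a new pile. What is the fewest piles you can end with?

The minimum number of non-increasing subsequences covering a sequence equals the length of its longest strictly increasing subsequence.
LIS length is 8 (e.g. 7, 9, 11, 13, 15, 17, 19, 34), so 8 piles are needed.

8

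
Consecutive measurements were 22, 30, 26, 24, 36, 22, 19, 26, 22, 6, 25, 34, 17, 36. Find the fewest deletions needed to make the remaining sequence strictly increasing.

9

Fewest deletions = n − (longest strictly increasing subsequence).
i:      1  2  3  4  5  6  7  8  9 10 11 12 13 14
a[i]:  22 30 26 24 36 22 19 26 22  6 25 34 17 36
dp:     1  2  2  2  3  1  1  3  2  1  3  4  2  5
max dp = 5, so deletions = 14 − 5 = 9.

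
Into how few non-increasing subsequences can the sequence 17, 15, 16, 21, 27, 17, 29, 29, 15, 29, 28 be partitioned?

5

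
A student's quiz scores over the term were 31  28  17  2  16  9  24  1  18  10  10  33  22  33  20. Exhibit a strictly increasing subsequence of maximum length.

Patience tails give the LIS length; then backtrack through the dp parents:
31 → extends → [31]
28 → replaces 31 → [28]
17 → replaces 28 → [17]
2 → replaces 17 → [2]
16 → extends → [2, 16]
9 → replaces 16 → [2, 9]
24 → extends → [2, 9, 24]
1 → replaces 2 → [1, 9, 24]
18 → replaces 24 → [1, 9, 18]
10 → replaces 18 → [1, 9, 10]
10 → already a tail → [1, 9, 10]
33 → extends → [1, 9, 10, 33]
22 → replaces 33 → [1, 9, 10, 22]
33 → extends → [1, 9, 10, 22, 33]
20 → replaces 22 → [1, 9, 10, 20, 33]
Length 5; one witness is 2, 16, 18, 22, 33.

2, 16, 18, 22, 33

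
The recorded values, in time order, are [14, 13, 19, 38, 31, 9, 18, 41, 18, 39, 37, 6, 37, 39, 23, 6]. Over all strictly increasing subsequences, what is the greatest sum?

Let S[i] be the best sum of a strictly increasing subsequence ending at i:
i:       1   2   3   4   5   6   7   8   9  10  11  12  13  14  15  16
a[i]:   14  13  19  38  31   9  18  41  18  39  37   6  37  39  23   6
S:      14  13  33  71  64   9  32 112  32 110 101   6 101 140  56   6
Maximum is 140 (e.g. 14 + 19 + 31 + 37 + 39).

140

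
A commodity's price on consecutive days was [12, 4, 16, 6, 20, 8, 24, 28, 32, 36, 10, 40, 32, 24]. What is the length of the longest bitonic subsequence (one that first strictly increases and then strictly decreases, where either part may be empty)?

inc[i] = longest strictly increasing subsequence ending at i; dec[i] = longest strictly decreasing subsequence starting at i:
i:      1  2  3  4  5  6  7  8  9 10 11 12 13 14
a[i]:  12  4 16  6 20  8 24 28 32 36 10 40 32 24
inc:    1  1  2  2  3  3  4  5  6  7  4  8  6  5
dec:    2  1  2  1  2  1  2  2  2  3  1  3  2  1
Best peak at i=12 (value 40): inc=8, dec=3, length 8+3−1 = 10.

10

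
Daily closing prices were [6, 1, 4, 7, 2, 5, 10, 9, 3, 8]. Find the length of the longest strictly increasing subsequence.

4

Track the smallest tail for each achievable length (strict):
6 → extends → [6]
1 → replaces 6 → [1]
4 → extends → [1, 4]
7 → extends → [1, 4, 7]
2 → replaces 4 → [1, 2, 7]
5 → replaces 7 → [1, 2, 5]
10 → extends → [1, 2, 5, 10]
9 → replaces 10 → [1, 2, 5, 9]
3 → replaces 5 → [1, 2, 3, 9]
8 → replaces 9 → [1, 2, 3, 8]
Four tails, so the longest strictly increasing subsequence has length 4 (e.g. 1, 4, 7, 10).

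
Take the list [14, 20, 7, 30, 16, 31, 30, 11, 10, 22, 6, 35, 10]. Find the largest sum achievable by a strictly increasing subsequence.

130

Let S[i] be the best sum of a strictly increasing subsequence ending at i:
i:       1   2   3   4   5   6   7   8   9  10  11  12  13
a[i]:   14  20   7  30  16  31  30  11  10  22   6  35  10
S:      14  34   7  64  30  95  64  18  17  56   6 130  17
Maximum is 130 (e.g. 14 + 20 + 30 + 31 + 35).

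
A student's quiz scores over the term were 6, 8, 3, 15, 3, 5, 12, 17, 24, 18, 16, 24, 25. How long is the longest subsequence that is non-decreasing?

8

Track the smallest tail for each achievable length (allowing ties):
6 → extends → [6]
8 → extends → [6, 8]
3 → replaces 6 → [3, 8]
15 → extends → [3, 8, 15]
3 → replaces 8 → [3, 3, 15]
5 → replaces 15 → [3, 3, 5]
12 → extends → [3, 3, 5, 12]
17 → extends → [3, 3, 5, 12, 17]
24 → extends → [3, 3, 5, 12, 17, 24]
18 → replaces 24 → [3, 3, 5, 12, 17, 18]
16 → replaces 17 → [3, 3, 5, 12, 16, 18]
24 → extends → [3, 3, 5, 12, 16, 18, 24]
25 → extends → [3, 3, 5, 12, 16, 18, 24, 25]
Eight tails, so the longest non-decreasing subsequence has length 8 (e.g. 3, 3, 5, 12, 17, 24, 24, 25).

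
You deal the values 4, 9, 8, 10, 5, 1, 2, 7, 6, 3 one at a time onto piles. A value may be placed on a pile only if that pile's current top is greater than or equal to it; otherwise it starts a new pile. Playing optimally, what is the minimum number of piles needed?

The minimum number of non-increasing subsequences covering a sequence equals the length of its longest strictly increasing subsequence.
LIS length is 3 (e.g. 4, 9, 10), so 3 piles are needed.

3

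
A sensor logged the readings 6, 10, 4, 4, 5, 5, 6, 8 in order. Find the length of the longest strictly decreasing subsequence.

Negate each value so 'decreasing' becomes 'increasing', then run patience tails on the negated sequence:
-6 → extends → [-6]
-10 → replaces -6 → [-10]
-4 → extends → [-10, -4]
-4 → already a tail → [-10, -4]
-5 → replaces -4 → [-10, -5]
-5 → already a tail → [-10, -5]
-6 → replaces -5 → [-10, -6]
-8 → replaces -6 → [-10, -8]
Two tails, so the longest strictly decreasing subsequence of the original has length 2.

2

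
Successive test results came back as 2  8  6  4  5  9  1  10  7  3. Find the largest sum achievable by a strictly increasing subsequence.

Let S[i] be the best sum of a strictly increasing subsequence ending at i:
i:      1  2  3  4  5  6  7  8  9 10
a[i]:   2  8  6  4  5  9  1 10  7  3
S:      2 10  8  6 11 20  1 30 18  5
Maximum is 30 (e.g. 2 + 4 + 5 + 9 + 10).

30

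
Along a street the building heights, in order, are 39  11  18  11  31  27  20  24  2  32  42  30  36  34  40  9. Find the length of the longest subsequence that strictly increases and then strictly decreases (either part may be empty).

inc[i] = longest strictly increasing subsequence ending at i; dec[i] = longest strictly decreasing subsequence starting at i:
i:      1  2  3  4  5  6  7  8  9 10 11 12 13 14 15 16
a[i]:  39 11 18 11 31 27 20 24  2 32 42 30 36 34 40  9
inc:    1  1  2  1  3  3  3  4  1  5  6  5  6  6  7  2
dec:    5  2  3  2  4  3  2  2  1  3  4  2  3  2  2  1
Best peak at i=11 (value 42): inc=6, dec=4, length 6+4−1 = 9.

9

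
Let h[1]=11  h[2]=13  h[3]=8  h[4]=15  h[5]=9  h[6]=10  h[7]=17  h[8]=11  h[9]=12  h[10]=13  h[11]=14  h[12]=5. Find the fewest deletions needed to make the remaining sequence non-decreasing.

5

Fewest deletions = n − (longest non-decreasing subsequence).
Patience tails:
11 → extends → [11]
13 → extends → [11, 13]
8 → replaces 11 → [8, 13]
15 → extends → [8, 13, 15]
9 → replaces 13 → [8, 9, 15]
10 → replaces 15 → [8, 9, 10]
17 → extends → [8, 9, 10, 17]
11 → replaces 17 → [8, 9, 10, 11]
12 → extends → [8, 9, 10, 11, 12]
13 → extends → [8, 9, 10, 11, 12, 13]
14 → extends → [8, 9, 10, 11, 12, 13, 14]
5 → replaces 8 → [5, 9, 10, 11, 12, 13, 14]
Longest non-decreasing subsequence has length 7, so deletions = 12 − 7 = 5.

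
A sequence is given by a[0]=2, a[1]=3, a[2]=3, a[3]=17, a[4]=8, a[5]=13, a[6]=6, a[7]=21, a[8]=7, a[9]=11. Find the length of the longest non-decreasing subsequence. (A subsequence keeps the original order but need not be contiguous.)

Let dp[i] be the length of the longest such subsequence ending at index i:
i:      0  1  2  3  4  5  6  7  8  9
a[i]:   2  3  3 17  8 13  6 21  7 11
dp:     1  2  3  4  4  5  4  6  5  6
Maximum dp value is 6.

6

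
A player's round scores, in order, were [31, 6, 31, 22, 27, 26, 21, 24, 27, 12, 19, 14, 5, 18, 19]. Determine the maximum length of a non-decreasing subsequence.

5

Track the smallest tail for each achievable length (allowing ties):
31 → extends → [31]
6 → replaces 31 → [6]
31 → extends → [6, 31]
22 → replaces 31 → [6, 22]
27 → extends → [6, 22, 27]
26 → replaces 27 → [6, 22, 26]
21 → replaces 22 → [6, 21, 26]
24 → replaces 26 → [6, 21, 24]
27 → extends → [6, 21, 24, 27]
12 → replaces 21 → [6, 12, 24, 27]
19 → replaces 24 → [6, 12, 19, 27]
14 → replaces 19 → [6, 12, 14, 27]
5 → replaces 6 → [5, 12, 14, 27]
18 → replaces 27 → [5, 12, 14, 18]
19 → extends → [5, 12, 14, 18, 19]
Five tails, so the longest non-decreasing subsequence has length 5 (e.g. 6, 12, 14, 18, 19).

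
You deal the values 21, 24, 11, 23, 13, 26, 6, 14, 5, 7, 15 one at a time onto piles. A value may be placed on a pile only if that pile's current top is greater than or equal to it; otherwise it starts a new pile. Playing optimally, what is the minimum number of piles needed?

Place each on the leftmost legal pile:
21 → new pile 1 (tops now [21])
24 → new pile 2 (tops now [21, 24])
11 → pile 1 (tops now [11, 24])
23 → pile 2 (tops now [11, 23])
13 → pile 2 (tops now [11, 13])
26 → new pile 3 (tops now [11, 13, 26])
6 → pile 1 (tops now [6, 13, 26])
14 → pile 3 (tops now [6, 13, 14])
5 → pile 1 (tops now [5, 13, 14])
7 → pile 2 (tops now [5, 7, 14])
15 → new pile 4 (tops now [5, 7, 14, 15])
Four piles.

4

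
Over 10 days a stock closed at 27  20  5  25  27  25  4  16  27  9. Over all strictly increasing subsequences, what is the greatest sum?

Let S[i] be the best sum of a strictly increasing subsequence ending at i:
i:      1  2  3  4  5  6  7  8  9 10
a[i]:  27 20  5 25 27 25  4 16 27  9
S:     27 20  5 45 72 45  4 21 72 14
Maximum is 72 (e.g. 20 + 25 + 27).

72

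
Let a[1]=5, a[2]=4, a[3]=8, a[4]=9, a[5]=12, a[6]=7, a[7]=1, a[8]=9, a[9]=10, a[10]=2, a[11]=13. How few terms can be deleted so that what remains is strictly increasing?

Fewest deletions = n − (longest strictly increasing subsequence).
Patience tails:
5 → extends → [5]
4 → replaces 5 → [4]
8 → extends → [4, 8]
9 → extends → [4, 8, 9]
12 → extends → [4, 8, 9, 12]
7 → replaces 8 → [4, 7, 9, 12]
1 → replaces 4 → [1, 7, 9, 12]
9 → already a tail → [1, 7, 9, 12]
10 → replaces 12 → [1, 7, 9, 10]
2 → replaces 7 → [1, 2, 9, 10]
13 → extends → [1, 2, 9, 10, 13]
Longest strictly increasing subsequence has length 5, so deletions = 11 − 5 = 6.

6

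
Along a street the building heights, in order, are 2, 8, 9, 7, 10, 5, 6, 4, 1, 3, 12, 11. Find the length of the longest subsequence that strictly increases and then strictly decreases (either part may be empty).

7

inc[i] = longest strictly increasing subsequence ending at i; dec[i] = longest strictly decreasing subsequence starting at i:
i:      1  2  3  4  5  6  7  8  9 10 11 12
a[i]:   2  8  9  7 10  5  6  4  1  3 12 11
inc:    1  2  3  2  4  2  3  2  1  2  5  5
dec:    2  5  5  4  4  3  3  2  1  1  2  1
Best peak at i=3 (value 9): inc=3, dec=5, length 3+5−1 = 7.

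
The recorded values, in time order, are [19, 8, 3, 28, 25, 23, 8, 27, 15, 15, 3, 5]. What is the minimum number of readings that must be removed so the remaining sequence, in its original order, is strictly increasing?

9

Fewest deletions = n − (longest strictly increasing subsequence).
i:      1  2  3  4  5  6  7  8  9 10 11 12
a[i]:  19  8  3 28 25 23  8 27 15 15  3  5
dp:     1  1  1  2  2  2  2  3  3  3  1  2
max dp = 3, so deletions = 12 − 3 = 9.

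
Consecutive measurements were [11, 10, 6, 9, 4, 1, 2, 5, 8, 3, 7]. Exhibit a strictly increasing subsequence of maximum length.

Patience tails give the LIS length; then backtrack through the dp parents:
11 → extends → [11]
10 → replaces 11 → [10]
6 → replaces 10 → [6]
9 → extends → [6, 9]
4 → replaces 6 → [4, 9]
1 → replaces 4 → [1, 9]
2 → replaces 9 → [1, 2]
5 → extends → [1, 2, 5]
8 → extends → [1, 2, 5, 8]
3 → replaces 5 → [1, 2, 3, 8]
7 → replaces 8 → [1, 2, 3, 7]
Length 4; one witness is 1, 2, 5, 8.

1, 2, 5, 8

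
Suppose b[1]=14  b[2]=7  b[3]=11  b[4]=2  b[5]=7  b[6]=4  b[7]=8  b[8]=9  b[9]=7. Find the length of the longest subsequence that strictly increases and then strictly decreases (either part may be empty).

5

inc[i] = longest strictly increasing subsequence ending at i; dec[i] = longest strictly decreasing subsequence starting at i:
i:      1  2  3  4  5  6  7  8  9
b[i]:  14  7 11  2  7  4  8  9  7
inc:    1  1  2  1  2  2  3  4  3
dec:    4  2  3  1  2  1  2  2  1
Best peak at i=8 (value 9): inc=4, dec=2, length 4+2−1 = 5.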